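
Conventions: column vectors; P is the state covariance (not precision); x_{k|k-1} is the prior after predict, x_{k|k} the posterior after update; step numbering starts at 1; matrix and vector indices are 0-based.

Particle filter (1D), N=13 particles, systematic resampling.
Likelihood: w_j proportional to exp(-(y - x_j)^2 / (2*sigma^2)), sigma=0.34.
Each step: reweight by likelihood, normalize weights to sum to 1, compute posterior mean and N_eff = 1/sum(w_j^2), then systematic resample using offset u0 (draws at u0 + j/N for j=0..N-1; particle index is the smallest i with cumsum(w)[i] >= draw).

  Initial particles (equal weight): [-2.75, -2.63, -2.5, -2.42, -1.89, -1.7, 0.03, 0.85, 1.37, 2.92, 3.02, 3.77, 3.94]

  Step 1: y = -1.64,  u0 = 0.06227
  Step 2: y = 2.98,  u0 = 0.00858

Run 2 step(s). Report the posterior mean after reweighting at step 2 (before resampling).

post_mean = -1.7001

step 1: w=[0.0026, 0.0077, 0.0217, 0.0383, 0.4060, 0.5238, 0.0000, 0.0000, 0.0000, 0.0000, 0.0000, 0.0000, 0.0000]  mean=-1.8319  Neff=2.2668  idx=[3, 4, 4, 4, 4, 4, 5, 5, 5, 5, 5, 5, 5]
step 2: w=[0.0000, 0.0001, 0.0001, 0.0001, 0.0001, 0.0001, 0.1428, 0.1428, 0.1428, 0.1428, 0.1428, 0.1428, 0.1428]  mean=-1.7001  Neff=7.0039  idx=[6, 6, 7, 7, 8, 8, 9, 9, 10, 10, 11, 11, 12]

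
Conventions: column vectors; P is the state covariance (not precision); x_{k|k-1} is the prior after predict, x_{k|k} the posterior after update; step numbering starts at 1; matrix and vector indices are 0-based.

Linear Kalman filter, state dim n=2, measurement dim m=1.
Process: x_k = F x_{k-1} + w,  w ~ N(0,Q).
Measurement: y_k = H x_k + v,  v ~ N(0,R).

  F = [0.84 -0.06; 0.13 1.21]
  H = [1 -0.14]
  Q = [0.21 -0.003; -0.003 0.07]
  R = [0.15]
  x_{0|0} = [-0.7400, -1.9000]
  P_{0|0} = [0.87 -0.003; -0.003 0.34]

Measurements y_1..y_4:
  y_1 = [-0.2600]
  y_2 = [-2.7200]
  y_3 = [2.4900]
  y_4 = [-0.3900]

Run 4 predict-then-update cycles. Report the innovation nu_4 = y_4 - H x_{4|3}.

innov = [-1.9437]

step 1: x^-=[-0.5076, -2.3952]  P^-=[0.8254 0.0643; 0.0643 0.5816]  S=[0.9688]  K=[0.8427; -0.0177]  nu=[-0.0877]  x^+=[-0.5815, -2.3936]  P^+=[0.1374 0.0787; 0.0787 0.5813]
step 2: x^-=[-0.3449, -2.9719]  P^-=[0.3011 0.0492; 0.0492 0.9481]  S=[0.4559]  K=[0.6454; -0.1832]  nu=[-2.7912]  x^+=[-2.1462, -2.4606]  P^+=[0.1112 0.1031; 0.1031 0.9328]
step 3: x^-=[-1.6552, -3.2563]  P^-=[0.2815 0.0454; 0.0454 1.4700]  S=[0.4475]  K=[0.6147; -0.3583]  nu=[3.6893]  x^+=[0.6125, -4.5783]  P^+=[0.1124 0.1440; 0.1440 1.4126]
step 4: x^-=[0.7892, -5.4602]  P^-=[0.2799 0.0520; 0.0520 2.1853]  S=[0.4581]  K=[0.5950; -0.5544]  nu=[-1.9437]  x^+=[-0.3672, -4.3826]  P^+=[0.1177 0.2031; 0.2031 2.0445]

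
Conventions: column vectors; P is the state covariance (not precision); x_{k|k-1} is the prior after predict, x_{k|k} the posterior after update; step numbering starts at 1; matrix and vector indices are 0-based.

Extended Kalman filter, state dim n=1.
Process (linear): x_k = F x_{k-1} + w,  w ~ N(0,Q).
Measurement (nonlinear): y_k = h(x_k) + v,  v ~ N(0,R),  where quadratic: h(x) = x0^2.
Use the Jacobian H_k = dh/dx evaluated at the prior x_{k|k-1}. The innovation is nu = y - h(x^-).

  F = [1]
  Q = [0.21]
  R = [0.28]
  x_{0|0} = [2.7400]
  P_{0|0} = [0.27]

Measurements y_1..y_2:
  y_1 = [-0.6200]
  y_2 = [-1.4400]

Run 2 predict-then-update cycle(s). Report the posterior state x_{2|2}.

x_post = [0.2772]

step 1: x^-=[2.7400]  P^-=[0.4800]  H_jac=[5.4800]  S=[14.6946]  K=[0.1790]  nu=[-8.1276]  x^+=[1.2851]  P^+=[0.0091]
step 2: x^-=[1.2851]  P^-=[0.2191]  H_jac=[2.5702]  S=[1.7277]  K=[0.3260]  nu=[-3.0915]  x^+=[0.2772]  P^+=[0.0355]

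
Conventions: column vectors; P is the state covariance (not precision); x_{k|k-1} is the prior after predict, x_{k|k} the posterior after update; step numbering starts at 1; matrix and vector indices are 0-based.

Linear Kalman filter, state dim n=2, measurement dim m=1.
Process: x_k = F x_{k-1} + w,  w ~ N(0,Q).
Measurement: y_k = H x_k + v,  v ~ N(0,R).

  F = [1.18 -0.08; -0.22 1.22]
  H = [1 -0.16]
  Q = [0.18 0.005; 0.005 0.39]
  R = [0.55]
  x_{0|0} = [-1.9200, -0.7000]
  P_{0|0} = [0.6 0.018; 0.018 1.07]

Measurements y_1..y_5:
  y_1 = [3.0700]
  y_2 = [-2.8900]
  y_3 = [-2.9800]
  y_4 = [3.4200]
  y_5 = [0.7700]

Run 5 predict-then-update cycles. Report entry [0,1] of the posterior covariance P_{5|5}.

step 1: x^-=[-2.2096, -0.4316]  P^-=[1.0189 -0.2290; -0.2290 2.0020]  S=[1.6934]  K=[0.6233; -0.3244]  nu=[5.2105]  x^+=[1.0382, -2.1217]  P^+=[0.3610 0.1134; 0.1134 1.8238]
step 2: x^-=[1.3948, -2.8169]  P^-=[0.6729 -0.1015; -0.1015 3.0611]  S=[1.3337]  K=[0.5167; -0.4433]  nu=[-4.7355]  x^+=[-1.0520, -0.7176]  P^+=[0.3168 0.2040; 0.2040 2.7990]
step 3: x^-=[-1.1839, -0.6441]  P^-=[0.6005 -0.0531; -0.0531 4.4619]  S=[1.2818]  K=[0.4752; -0.5984]  nu=[-1.8991]  x^+=[-2.0863, 0.4924]  P^+=[0.3111 0.3113; 0.3113 4.0029]
step 4: x^-=[-2.5012, 1.0597]  P^-=[0.5801 -0.0128; -0.0128 6.1959]  S=[1.2928]  K=[0.4503; -0.7767]  nu=[6.0908]  x^+=[0.2414, -3.6710]  P^+=[0.3180 0.4394; 0.4394 5.4160]
step 5: x^-=[0.5785, -4.5317]  P^-=[0.5744 0.0341; 0.0341 8.2306]  S=[1.3242]  K=[0.4297; -0.9687]  nu=[-0.5336]  x^+=[0.3493, -4.0148]  P^+=[0.3300 0.5853; 0.5853 6.9880]

P_post[0,1] = 0.5853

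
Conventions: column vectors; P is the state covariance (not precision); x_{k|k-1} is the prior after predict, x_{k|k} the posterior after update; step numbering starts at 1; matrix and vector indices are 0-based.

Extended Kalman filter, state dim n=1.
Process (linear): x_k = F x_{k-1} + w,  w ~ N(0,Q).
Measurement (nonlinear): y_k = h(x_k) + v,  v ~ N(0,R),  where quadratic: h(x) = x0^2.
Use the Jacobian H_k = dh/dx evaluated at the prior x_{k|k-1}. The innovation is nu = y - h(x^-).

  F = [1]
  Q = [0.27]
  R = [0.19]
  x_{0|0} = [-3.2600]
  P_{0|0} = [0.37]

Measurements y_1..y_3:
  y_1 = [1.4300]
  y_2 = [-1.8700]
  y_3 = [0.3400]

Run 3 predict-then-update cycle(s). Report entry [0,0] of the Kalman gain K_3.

step 1: x^-=[-3.2600]  P^-=[0.6400]  H_jac=[-6.5200]  S=[27.3967]  K=[-0.1523]  nu=[-9.1976]  x^+=[-1.8591]  P^+=[0.0044]
step 2: x^-=[-1.8591]  P^-=[0.2744]  H_jac=[-3.7182]  S=[3.9841]  K=[-0.2561]  nu=[-5.3263]  x^+=[-0.4949]  P^+=[0.0131]
step 3: x^-=[-0.4949]  P^-=[0.2831]  H_jac=[-0.9899]  S=[0.4674]  K=[-0.5996]  nu=[0.0950]  x^+=[-0.5519]  P^+=[0.1151]

K[0,0] = -0.5996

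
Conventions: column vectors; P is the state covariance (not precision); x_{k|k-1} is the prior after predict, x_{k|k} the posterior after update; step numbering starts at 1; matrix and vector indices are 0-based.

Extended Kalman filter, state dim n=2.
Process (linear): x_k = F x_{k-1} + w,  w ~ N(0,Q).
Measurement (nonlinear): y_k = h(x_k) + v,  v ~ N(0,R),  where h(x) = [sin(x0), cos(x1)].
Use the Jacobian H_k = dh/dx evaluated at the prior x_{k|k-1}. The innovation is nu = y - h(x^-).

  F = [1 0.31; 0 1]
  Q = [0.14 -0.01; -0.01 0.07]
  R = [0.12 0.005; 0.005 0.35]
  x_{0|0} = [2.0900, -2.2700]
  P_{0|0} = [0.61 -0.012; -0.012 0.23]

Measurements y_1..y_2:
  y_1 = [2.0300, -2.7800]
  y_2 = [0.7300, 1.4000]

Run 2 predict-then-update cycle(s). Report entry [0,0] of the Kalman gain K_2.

step 1: x^-=[1.3863, -2.2700]  P^-=[0.7647 0.0493; 0.0493 0.3000]  H_jac=[0.1835 0.0000; 0.0000 0.7654]  S=[0.1457 0.0119; 0.0119 0.5257]  K=[0.9585 0.0500; 0.0264 0.4361]  nu=[1.0470, -2.1364]  x^+=[2.2829, -3.1741]  P^+=[0.6283 0.0291; 0.0291 0.1996]
step 2: x^-=[1.2989, -3.1741]  P^-=[0.8056 0.0810; 0.0810 0.2696]  H_jac=[0.2685 0.0000; 0.0000 -0.0325]  S=[0.1781 0.0043; 0.0043 0.3503]  K=[1.2153 -0.0224; 0.1228 -0.0266]  nu=[-0.2333, 2.3995]  x^+=[0.9616, -3.2665]  P^+=[0.5426 0.0544; 0.0544 0.2667]

K[0,0] = 1.2153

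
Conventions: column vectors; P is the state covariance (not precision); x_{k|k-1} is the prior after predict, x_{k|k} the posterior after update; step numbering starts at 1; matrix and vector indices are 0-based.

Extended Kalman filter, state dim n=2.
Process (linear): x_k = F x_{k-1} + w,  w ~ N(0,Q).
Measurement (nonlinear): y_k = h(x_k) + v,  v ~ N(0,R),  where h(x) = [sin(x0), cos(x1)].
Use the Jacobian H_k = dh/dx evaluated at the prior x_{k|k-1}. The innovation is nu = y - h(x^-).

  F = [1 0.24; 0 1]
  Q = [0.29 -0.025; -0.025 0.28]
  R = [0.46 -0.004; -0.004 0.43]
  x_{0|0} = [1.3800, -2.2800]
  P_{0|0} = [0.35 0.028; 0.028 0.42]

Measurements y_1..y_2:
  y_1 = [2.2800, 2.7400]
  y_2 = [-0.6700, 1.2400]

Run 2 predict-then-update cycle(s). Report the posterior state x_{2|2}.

x_post = [2.6870, 0.0615]

step 1: x^-=[0.8328, -2.2800]  P^-=[0.6776 0.1038; 0.1038 0.7000]  H_jac=[0.6728 0.0000; 0.0000 0.7589]  S=[0.7667 0.0490; 0.0490 0.8331]  K=[0.5908 0.0598; 0.0505 0.6346]  nu=[1.5402, 3.3912]  x^+=[1.9455, -0.0500]  P^+=[0.4036 0.0308; 0.0308 0.3593]
step 2: x^-=[1.9335, -0.0500]  P^-=[0.7290 0.0920; 0.0920 0.6393]  H_jac=[-0.3548 0.0000; 0.0000 0.0499]  S=[0.5518 -0.0056; -0.0056 0.4316]  K=[-0.4688 0.0045; -0.0584 0.0732]  nu=[-1.6049, 0.2412]  x^+=[2.6870, 0.0615]  P^+=[0.6077 0.0766; 0.0766 0.6351]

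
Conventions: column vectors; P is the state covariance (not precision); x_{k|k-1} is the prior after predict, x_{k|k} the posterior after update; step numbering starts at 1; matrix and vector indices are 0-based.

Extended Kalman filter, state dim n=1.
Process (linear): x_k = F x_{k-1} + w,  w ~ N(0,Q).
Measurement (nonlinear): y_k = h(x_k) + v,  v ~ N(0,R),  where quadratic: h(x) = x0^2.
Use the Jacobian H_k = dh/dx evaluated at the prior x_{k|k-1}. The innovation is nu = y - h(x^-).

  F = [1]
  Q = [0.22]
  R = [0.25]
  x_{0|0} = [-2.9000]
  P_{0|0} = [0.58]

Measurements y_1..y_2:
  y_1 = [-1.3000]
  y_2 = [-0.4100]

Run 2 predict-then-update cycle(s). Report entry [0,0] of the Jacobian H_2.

H_jac[0,0] = -2.4825

step 1: x^-=[-2.9000]  P^-=[0.8000]  H_jac=[-5.8000]  S=[27.1620]  K=[-0.1708]  nu=[-9.7100]  x^+=[-1.2413]  P^+=[0.0074]
step 2: x^-=[-1.2413]  P^-=[0.2274]  H_jac=[-2.4825]  S=[1.6512]  K=[-0.3418]  nu=[-1.9508]  x^+=[-0.5745]  P^+=[0.0344]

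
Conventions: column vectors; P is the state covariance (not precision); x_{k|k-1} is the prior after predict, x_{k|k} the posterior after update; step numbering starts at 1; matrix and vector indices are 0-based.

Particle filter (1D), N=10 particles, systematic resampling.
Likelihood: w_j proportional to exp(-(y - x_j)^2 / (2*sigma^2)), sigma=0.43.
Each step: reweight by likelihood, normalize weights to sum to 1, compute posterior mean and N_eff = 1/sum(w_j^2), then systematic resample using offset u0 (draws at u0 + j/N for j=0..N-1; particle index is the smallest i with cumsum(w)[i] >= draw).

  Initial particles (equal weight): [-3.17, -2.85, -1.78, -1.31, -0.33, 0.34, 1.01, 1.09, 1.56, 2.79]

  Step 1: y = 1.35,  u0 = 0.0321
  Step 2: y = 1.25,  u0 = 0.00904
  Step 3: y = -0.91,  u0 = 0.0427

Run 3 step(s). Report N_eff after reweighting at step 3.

N_eff = 6.7559

step 1: w=[0.0000, 0.0000, 0.0000, 0.0000, 0.0002, 0.0252, 0.2903, 0.3306, 0.3523, 0.0015]  mean=1.2157  Neff=3.1416  idx=[6, 6, 6, 7, 7, 7, 7, 8, 8, 8]
step 2: w=[0.0994, 0.0994, 0.0994, 0.1083, 0.1083, 0.1083, 0.1083, 0.0895, 0.0895, 0.0895]  mean=1.1924  Neff=9.9396  idx=[0, 1, 2, 3, 4, 4, 5, 6, 7, 8]
step 3: w=[0.1944, 0.1944, 0.1944, 0.0833, 0.0833, 0.0833, 0.0833, 0.0833, 0.0003, 0.0003]  mean=1.0436  Neff=6.7559  idx=[0, 0, 1, 1, 2, 2, 3, 4, 6, 7]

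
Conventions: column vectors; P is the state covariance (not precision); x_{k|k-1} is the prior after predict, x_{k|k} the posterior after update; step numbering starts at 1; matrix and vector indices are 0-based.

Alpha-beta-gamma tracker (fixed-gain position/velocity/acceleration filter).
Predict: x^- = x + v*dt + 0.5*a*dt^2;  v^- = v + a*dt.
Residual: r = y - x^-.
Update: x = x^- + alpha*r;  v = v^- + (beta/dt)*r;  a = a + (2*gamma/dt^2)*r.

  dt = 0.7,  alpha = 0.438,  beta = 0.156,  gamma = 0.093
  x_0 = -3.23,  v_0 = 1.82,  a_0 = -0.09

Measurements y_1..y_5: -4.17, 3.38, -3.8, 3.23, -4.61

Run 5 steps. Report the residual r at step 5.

step 1: x_pred=-1.9780  r=-2.1920  x^+=-2.9381  v^+=1.2685  a^+=-0.9220
step 2: x_pred=-2.2761  r=5.6561  x^+=0.2013  v^+=1.8836  a^+=1.2250
step 3: x_pred=1.8199  r=-5.6199  x^+=-0.6416  v^+=1.4886  a^+=-0.9083
step 4: x_pred=0.1779  r=3.0521  x^+=1.5147  v^+=1.5330  a^+=0.2502
step 5: x_pred=2.6491  r=-7.2591  x^+=-0.5304  v^+=0.0904  a^+=-2.5052

resid = -7.2591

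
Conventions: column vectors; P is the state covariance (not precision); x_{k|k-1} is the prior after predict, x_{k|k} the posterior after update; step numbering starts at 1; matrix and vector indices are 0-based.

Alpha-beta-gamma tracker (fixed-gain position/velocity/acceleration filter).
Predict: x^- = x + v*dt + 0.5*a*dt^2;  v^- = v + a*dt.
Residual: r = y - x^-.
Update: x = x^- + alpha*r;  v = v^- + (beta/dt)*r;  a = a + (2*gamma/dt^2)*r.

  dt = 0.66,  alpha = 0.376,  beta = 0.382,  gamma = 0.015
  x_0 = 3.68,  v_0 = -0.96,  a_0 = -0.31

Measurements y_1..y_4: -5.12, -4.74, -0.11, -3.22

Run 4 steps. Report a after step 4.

step 1: x_pred=2.9789  r=-8.0989  x^+=-0.0663  v^+=-5.8521  a^+=-0.8678
step 2: x_pred=-4.1177  r=-0.6223  x^+=-4.3517  v^+=-6.7850  a^+=-0.9106
step 3: x_pred=-9.0282  r=8.9182  x^+=-5.6749  v^+=-2.2243  a^+=-0.2964
step 4: x_pred=-7.2076  r=3.9876  x^+=-5.7082  v^+=-0.1120  a^+=-0.0218

a_post = -0.0218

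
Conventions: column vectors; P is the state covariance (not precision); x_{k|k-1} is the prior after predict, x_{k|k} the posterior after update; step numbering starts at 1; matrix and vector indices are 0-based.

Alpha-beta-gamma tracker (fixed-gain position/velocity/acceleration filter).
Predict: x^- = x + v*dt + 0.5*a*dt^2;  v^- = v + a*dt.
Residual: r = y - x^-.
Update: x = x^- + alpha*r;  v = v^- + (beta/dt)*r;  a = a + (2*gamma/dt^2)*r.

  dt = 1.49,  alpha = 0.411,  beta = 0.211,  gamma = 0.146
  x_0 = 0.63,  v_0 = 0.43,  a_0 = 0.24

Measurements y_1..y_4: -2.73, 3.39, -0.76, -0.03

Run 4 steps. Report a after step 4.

a_post = -0.2610

step 1: x_pred=1.5371  r=-4.2671  x^+=-0.2167  v^+=0.1833  a^+=-0.3212
step 2: x_pred=-0.3001  r=3.6901  x^+=1.2165  v^+=0.2272  a^+=0.1641
step 3: x_pred=1.7373  r=-2.4973  x^+=0.7109  v^+=0.1181  a^+=-0.1644
step 4: x_pred=0.7045  r=-0.7345  x^+=0.4026  v^+=-0.2308  a^+=-0.2610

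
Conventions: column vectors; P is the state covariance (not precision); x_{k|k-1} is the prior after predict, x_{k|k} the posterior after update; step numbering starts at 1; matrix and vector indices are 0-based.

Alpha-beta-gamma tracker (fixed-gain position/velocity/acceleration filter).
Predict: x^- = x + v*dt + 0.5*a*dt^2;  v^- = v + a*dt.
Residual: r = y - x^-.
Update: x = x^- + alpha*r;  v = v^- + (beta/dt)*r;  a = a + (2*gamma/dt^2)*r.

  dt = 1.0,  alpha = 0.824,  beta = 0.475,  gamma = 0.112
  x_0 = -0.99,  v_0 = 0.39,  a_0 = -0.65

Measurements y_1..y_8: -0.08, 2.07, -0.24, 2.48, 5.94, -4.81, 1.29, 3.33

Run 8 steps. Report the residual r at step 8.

resid = 4.7611

step 1: x_pred=-0.9250  r=0.8450  x^+=-0.2287  v^+=0.1414  a^+=-0.4607
step 2: x_pred=-0.3177  r=2.3877  x^+=1.6498  v^+=0.8148  a^+=0.0741
step 3: x_pred=2.5016  r=-2.7416  x^+=0.2425  v^+=-0.4133  a^+=-0.5400
step 4: x_pred=-0.4408  r=2.9208  x^+=1.9659  v^+=0.4340  a^+=0.1143
step 5: x_pred=2.4571  r=3.4829  x^+=5.3270  v^+=2.2027  a^+=0.8944
step 6: x_pred=7.9769  r=-12.7869  x^+=-2.5595  v^+=-2.9767  a^+=-1.9698
step 7: x_pred=-6.5211  r=7.8111  x^+=-0.0848  v^+=-1.2362  a^+=-0.2202
step 8: x_pred=-1.4311  r=4.7611  x^+=2.4921  v^+=0.8051  a^+=0.8463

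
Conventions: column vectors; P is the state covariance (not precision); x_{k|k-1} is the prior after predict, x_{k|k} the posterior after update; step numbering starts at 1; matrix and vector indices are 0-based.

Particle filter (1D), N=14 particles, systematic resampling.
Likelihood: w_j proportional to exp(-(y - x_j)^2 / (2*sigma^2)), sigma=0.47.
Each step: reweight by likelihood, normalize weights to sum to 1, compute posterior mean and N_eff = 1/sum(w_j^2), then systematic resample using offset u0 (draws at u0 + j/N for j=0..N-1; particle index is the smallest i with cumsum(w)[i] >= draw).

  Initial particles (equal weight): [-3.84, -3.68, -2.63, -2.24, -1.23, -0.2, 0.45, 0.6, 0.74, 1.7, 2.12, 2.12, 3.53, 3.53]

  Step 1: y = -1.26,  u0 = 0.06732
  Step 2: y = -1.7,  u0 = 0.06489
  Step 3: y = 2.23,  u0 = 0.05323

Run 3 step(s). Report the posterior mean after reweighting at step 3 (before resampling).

step 1: w=[0.0000, 0.0000, 0.0118, 0.0943, 0.8272, 0.0652, 0.0011, 0.0003, 0.0001, 0.0000, 0.0000, 0.0000, 0.0000, 0.0000]  mean=-1.2720  Neff=1.4337  idx=[3, 4, 4, 4, 4, 4, 4, 4, 4, 4, 4, 4, 4, 5]
step 2: w=[0.0662, 0.0777, 0.0777, 0.0777, 0.0777, 0.0777, 0.0777, 0.0777, 0.0777, 0.0777, 0.0777, 0.0777, 0.0777, 0.0008]  mean=-1.2961  Neff=12.9997  idx=[0, 1, 2, 3, 4, 5, 6, 7, 8, 9, 10, 11, 12, 12]
step 3: w=[0.0000, 0.0769, 0.0769, 0.0769, 0.0769, 0.0769, 0.0769, 0.0769, 0.0769, 0.0769, 0.0769, 0.0769, 0.0769, 0.0769]  mean=-1.2300  Neff=13.0000  idx=[1, 2, 3, 4, 5, 6, 7, 8, 9, 10, 10, 11, 12, 13]

post_mean = -1.2300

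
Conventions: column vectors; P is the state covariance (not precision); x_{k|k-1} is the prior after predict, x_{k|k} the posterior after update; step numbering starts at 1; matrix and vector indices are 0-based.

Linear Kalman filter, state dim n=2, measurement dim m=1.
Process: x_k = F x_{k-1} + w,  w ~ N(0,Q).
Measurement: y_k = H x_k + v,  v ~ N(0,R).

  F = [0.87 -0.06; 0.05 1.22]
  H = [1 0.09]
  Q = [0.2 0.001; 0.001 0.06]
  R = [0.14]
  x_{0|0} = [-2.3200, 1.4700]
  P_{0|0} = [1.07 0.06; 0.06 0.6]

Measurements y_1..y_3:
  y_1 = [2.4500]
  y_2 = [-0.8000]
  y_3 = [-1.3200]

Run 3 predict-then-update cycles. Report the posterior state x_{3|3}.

x_post = [-1.2313, 3.5854]

step 1: x^-=[-2.1066, 1.6774]  P^-=[1.0058 0.0671; 0.0671 0.9630]  S=[1.1657]  K=[0.8680; 0.1319]  nu=[4.4056]  x^+=[1.7176, 2.2587]  P^+=[0.1275 -0.0664; -0.0664 0.9427]
step 2: x^-=[1.3588, 2.8415]  P^-=[0.3068 -0.1327; -0.1327 1.4554]  S=[0.4347]  K=[0.6783; -0.0040]  nu=[-2.4145]  x^+=[-0.2790, 2.8511]  P^+=[0.1068 -0.1315; -0.1315 1.4554]
step 3: x^-=[-0.4138, 3.4644]  P^-=[0.2998 -0.2401; -0.2401 2.2104]  S=[0.4145]  K=[0.6712; -0.0993]  nu=[-1.2180]  x^+=[-1.2313, 3.5854]  P^+=[0.1131 -0.2125; -0.2125 2.2063]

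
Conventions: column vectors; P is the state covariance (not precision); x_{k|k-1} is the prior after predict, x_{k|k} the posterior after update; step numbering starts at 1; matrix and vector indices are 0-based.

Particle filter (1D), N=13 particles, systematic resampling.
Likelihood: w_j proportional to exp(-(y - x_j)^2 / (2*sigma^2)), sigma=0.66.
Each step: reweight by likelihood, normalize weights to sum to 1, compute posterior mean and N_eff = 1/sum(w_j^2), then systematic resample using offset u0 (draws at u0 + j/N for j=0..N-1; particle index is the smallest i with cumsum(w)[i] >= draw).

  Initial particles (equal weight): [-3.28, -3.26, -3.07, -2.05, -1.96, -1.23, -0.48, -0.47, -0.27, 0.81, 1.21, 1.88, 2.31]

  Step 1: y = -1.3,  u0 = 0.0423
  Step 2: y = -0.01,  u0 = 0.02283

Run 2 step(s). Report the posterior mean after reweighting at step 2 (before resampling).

post_mean = -0.5626

step 1: w=[0.0033, 0.0036, 0.0081, 0.1545, 0.1787, 0.2930, 0.1362, 0.1336, 0.0872, 0.0018, 0.0002, 0.0000, 0.0000]  mean=-1.2245  Neff=5.3850  idx=[3, 3, 4, 4, 5, 5, 5, 5, 6, 6, 7, 7, 8]
step 2: w=[0.0017, 0.0017, 0.0026, 0.0026, 0.0376, 0.0376, 0.0376, 0.0376, 0.1612, 0.1612, 0.1630, 0.1630, 0.1923]  mean=-0.5626  Neff=6.7677  idx=[4, 6, 8, 8, 9, 9, 10, 10, 10, 11, 11, 12, 12]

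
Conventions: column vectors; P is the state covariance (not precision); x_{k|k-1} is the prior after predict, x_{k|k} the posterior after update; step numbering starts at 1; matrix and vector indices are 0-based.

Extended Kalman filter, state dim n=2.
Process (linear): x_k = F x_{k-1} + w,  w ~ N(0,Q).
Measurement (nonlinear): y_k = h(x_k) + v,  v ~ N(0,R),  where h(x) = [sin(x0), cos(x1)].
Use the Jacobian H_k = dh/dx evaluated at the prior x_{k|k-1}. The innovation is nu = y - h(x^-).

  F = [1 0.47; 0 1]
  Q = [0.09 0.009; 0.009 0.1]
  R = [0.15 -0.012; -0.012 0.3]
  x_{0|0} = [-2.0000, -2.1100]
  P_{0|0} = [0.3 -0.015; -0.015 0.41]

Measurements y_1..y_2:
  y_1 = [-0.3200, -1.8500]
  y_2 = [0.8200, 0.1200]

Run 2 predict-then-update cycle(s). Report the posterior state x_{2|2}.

step 1: x^-=[-2.9917, -2.1100]  P^-=[0.4665 0.1867; 0.1867 0.5100]  H_jac=[-0.9888 0.0000; 0.0000 0.8581]  S=[0.6061 -0.1704; -0.1704 0.6755]  K=[-0.7474 0.0486; -0.1318 0.6146]  nu=[-0.1707, -1.3365]  x^+=[-2.9291, -2.9089]  P^+=[0.1140 0.0275; 0.0275 0.2167]
step 2: x^-=[-4.2963, -2.9089]  P^-=[0.2776 0.1383; 0.1383 0.3167]  H_jac=[-0.4042 0.0000; 0.0000 0.2306]  S=[0.1953 -0.0249; -0.0249 0.3168]  K=[-0.5673 0.0561; -0.2594 0.2101]  nu=[-0.0947, 1.0931]  x^+=[-4.1813, -2.6547]  P^+=[0.2122 0.1025; 0.1025 0.2869]

x_post = [-4.1813, -2.6547]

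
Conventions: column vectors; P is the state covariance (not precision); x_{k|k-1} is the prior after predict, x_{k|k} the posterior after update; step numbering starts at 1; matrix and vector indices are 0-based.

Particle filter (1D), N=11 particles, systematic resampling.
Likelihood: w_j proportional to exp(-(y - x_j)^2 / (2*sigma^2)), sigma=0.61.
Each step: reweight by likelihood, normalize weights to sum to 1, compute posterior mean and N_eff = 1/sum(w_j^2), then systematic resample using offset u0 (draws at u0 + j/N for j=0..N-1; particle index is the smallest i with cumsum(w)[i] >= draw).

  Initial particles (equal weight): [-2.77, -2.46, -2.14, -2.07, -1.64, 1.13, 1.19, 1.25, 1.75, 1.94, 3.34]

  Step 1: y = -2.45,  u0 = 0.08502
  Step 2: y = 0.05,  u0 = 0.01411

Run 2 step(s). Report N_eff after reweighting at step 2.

step 1: w=[0.2185, 0.2507, 0.2204, 0.2065, 0.1038, 0.0000, 0.0000, 0.0000, 0.0000, 0.0000, 0.0000]  mean=-2.2915  Neff=4.7032  idx=[0, 0, 1, 1, 1, 2, 2, 3, 3, 4, 4]
step 2: w=[0.0004, 0.0004, 0.0041, 0.0041, 0.0041, 0.0307, 0.0307, 0.0461, 0.0461, 0.4166, 0.4166]  mean=-1.7214  Neff=2.8302  idx=[5, 7, 9, 9, 9, 9, 9, 10, 10, 10, 10]

N_eff = 2.8302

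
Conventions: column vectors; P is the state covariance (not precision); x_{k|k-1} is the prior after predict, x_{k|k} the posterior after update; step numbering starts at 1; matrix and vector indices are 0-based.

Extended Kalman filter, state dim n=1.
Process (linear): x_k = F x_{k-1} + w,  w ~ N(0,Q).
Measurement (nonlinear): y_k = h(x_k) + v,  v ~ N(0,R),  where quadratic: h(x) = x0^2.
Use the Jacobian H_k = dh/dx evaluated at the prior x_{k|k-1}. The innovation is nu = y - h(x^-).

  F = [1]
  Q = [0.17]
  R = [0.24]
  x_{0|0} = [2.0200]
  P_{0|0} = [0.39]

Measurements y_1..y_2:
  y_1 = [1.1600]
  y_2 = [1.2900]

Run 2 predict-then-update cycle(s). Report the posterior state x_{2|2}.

x_post = [1.1746]

step 1: x^-=[2.0200]  P^-=[0.5600]  H_jac=[4.0400]  S=[9.3801]  K=[0.2412]  nu=[-2.9204]  x^+=[1.3156]  P^+=[0.0143]
step 2: x^-=[1.3156]  P^-=[0.1843]  H_jac=[2.6312]  S=[1.5162]  K=[0.3199]  nu=[-0.4409]  x^+=[1.1746]  P^+=[0.0292]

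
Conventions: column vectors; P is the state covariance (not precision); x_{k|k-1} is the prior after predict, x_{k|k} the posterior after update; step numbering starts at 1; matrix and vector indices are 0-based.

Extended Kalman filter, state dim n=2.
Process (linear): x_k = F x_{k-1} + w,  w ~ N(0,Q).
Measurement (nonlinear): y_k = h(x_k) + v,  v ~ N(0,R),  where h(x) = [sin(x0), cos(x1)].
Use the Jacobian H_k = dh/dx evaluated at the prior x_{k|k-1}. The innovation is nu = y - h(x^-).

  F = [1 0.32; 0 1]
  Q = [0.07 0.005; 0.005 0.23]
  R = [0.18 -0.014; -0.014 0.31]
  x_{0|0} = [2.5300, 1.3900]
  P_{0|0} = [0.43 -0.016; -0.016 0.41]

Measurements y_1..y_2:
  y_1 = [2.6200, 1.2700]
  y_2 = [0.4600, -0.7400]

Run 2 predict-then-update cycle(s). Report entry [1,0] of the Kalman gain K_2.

step 1: x^-=[2.9748, 1.3900]  P^-=[0.5317 0.1202; 0.1202 0.6400]  H_jac=[-0.9861 0.0000; 0.0000 -0.9837]  S=[0.6971 0.1026; 0.1026 0.9293]  K=[-0.7456 -0.0449; -0.0715 -0.6696]  nu=[2.4540, 1.0902]  x^+=[1.0961, 0.4846]  P^+=[0.1355 0.0035; 0.0035 0.2100]
step 2: x^-=[1.2512, 0.4846]  P^-=[0.2292 0.0757; 0.0757 0.4400]  H_jac=[0.3142 0.0000; 0.0000 -0.4659]  S=[0.2026 -0.0251; -0.0251 0.4055]  K=[0.3473 -0.0655; 0.0553 -0.5021]  nu=[-0.4894, -1.6249]  x^+=[1.1877, 1.2734]  P^+=[0.2019 0.0540; 0.0540 0.3358]

K[1,0] = 0.0553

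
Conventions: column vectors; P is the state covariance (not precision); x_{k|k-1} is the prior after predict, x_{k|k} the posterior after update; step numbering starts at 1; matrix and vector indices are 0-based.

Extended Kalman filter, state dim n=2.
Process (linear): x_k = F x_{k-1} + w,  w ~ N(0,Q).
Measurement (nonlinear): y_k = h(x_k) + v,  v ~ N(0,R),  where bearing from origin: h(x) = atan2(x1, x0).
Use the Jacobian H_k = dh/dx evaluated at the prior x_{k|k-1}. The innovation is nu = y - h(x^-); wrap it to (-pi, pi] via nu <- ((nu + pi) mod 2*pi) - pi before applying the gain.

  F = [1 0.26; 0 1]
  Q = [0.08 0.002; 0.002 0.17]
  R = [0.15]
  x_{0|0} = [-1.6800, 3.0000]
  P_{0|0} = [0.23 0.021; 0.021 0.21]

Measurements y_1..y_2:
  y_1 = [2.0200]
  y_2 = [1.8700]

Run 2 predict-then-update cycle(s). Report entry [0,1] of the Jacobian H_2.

step 1: x^-=[-0.9000, 3.0000]  P^-=[0.3351 0.0776; 0.0776 0.3800]  H_jac=[-0.3058 -0.0917]  S=[0.1889]  K=[-0.5802; -0.3102]  nu=[0.1577]  x^+=[-0.9915, 2.9511]  P^+=[0.2715 0.0436; 0.0436 0.3618]
step 2: x^-=[-0.2243, 2.9511]  P^-=[0.3987 0.1397; 0.1397 0.5318]  H_jac=[-0.3369 -0.0256]  S=[0.1980]  K=[-0.6964; -0.3064]  nu=[0.2234]  x^+=[-0.3798, 2.8826]  P^+=[0.3026 0.0974; 0.0974 0.5132]

H_jac[0,1] = -0.0256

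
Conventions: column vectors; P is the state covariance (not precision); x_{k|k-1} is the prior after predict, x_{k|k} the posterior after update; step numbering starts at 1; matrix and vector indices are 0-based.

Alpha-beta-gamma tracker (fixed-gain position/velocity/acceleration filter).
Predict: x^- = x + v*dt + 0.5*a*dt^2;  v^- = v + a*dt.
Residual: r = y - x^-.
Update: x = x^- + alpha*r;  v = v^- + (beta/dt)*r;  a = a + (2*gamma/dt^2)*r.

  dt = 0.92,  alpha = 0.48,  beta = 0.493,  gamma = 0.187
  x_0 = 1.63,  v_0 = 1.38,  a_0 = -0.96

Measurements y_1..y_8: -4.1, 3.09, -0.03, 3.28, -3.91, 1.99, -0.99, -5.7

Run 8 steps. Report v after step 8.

step 1: x_pred=2.4933  r=-6.5933  x^+=-0.6715  v^+=-3.0364  a^+=-3.8734
step 2: x_pred=-5.1041  r=8.1941  x^+=-1.1710  v^+=-2.2089  a^+=-0.2526
step 3: x_pred=-3.3101  r=3.2801  x^+=-1.7356  v^+=-0.6836  a^+=1.1967
step 4: x_pred=-1.8581  r=5.1381  x^+=0.6082  v^+=3.1707  a^+=3.4671
step 5: x_pred=4.9925  r=-8.9025  x^+=0.7193  v^+=1.5899  a^+=-0.4666
step 6: x_pred=1.9845  r=0.0055  x^+=1.9871  v^+=1.1635  a^+=-0.4642
step 7: x_pred=2.8611  r=-3.8511  x^+=1.0126  v^+=-1.3273  a^+=-2.1659
step 8: x_pred=-1.1251  r=-4.5749  x^+=-3.3211  v^+=-5.7714  a^+=-4.1874

v_post = -5.7714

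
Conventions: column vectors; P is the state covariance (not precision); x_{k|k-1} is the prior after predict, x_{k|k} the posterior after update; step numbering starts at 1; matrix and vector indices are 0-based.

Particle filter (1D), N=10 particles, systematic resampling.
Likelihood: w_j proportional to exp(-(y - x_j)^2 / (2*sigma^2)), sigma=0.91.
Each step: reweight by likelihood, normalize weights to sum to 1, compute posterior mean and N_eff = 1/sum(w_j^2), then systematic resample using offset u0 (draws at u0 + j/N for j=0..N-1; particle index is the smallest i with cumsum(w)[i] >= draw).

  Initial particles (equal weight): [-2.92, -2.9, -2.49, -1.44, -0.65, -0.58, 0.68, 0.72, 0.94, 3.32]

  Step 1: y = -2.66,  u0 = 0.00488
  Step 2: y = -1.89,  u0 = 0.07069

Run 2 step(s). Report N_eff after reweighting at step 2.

step 1: w=[0.2760, 0.2776, 0.2825, 0.1170, 0.0251, 0.0211, 0.0003, 0.0003, 0.0001, 0.0000]  mean=-2.5108  Neff=4.0356  idx=[0, 0, 0, 1, 1, 1, 2, 2, 2, 3]
step 2: w=[0.0811, 0.0811, 0.0811, 0.0831, 0.0831, 0.0831, 0.1238, 0.1238, 0.1238, 0.1361]  mean=-2.5538  Neff=9.5297  idx=[0, 2, 3, 4, 5, 6, 7, 8, 9, 9]

N_eff = 9.5297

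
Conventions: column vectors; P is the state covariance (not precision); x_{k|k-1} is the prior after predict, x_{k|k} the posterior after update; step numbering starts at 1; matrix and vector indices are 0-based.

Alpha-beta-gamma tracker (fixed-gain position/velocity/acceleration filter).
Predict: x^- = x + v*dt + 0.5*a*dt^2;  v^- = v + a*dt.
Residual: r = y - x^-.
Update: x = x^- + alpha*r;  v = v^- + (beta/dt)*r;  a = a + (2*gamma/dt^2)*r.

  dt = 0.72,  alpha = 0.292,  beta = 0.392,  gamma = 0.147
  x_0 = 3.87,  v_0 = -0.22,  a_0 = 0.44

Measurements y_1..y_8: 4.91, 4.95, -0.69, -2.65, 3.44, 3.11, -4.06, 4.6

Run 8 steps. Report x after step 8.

step 1: x_pred=3.8256  r=1.0844  x^+=4.1423  v^+=0.6872  a^+=1.0550
step 2: x_pred=4.9105  r=0.0395  x^+=4.9220  v^+=1.4683  a^+=1.0774
step 3: x_pred=6.2584  r=-6.9484  x^+=4.2295  v^+=-1.5391  a^+=-2.8633
step 4: x_pred=2.3792  r=-5.0292  x^+=0.9107  v^+=-6.3387  a^+=-5.7155
step 5: x_pred=-5.1347  r=8.5747  x^+=-2.6309  v^+=-5.7855  a^+=-0.8525
step 6: x_pred=-7.0174  r=10.1274  x^+=-4.0602  v^+=-0.8855  a^+=4.8910
step 7: x_pred=-3.4300  r=-0.6300  x^+=-3.6140  v^+=2.2930  a^+=4.5337
step 8: x_pred=-0.7878  r=5.3878  x^+=0.7854  v^+=8.4907  a^+=7.5893

x_post = 0.7854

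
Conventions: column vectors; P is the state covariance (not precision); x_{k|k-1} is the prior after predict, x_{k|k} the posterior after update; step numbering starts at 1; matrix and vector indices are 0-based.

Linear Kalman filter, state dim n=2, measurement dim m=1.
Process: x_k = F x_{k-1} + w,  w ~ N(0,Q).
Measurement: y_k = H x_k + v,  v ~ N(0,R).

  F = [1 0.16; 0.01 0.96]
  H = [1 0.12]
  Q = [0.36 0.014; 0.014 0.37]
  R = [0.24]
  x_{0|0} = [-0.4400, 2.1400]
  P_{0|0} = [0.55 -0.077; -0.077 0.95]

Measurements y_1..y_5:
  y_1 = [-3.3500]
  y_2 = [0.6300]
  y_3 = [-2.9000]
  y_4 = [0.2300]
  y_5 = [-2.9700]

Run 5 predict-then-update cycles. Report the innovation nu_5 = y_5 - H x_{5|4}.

innov = [-2.8857]

step 1: x^-=[-0.0976, 2.0500]  P^-=[0.9097 0.0914; 0.0914 1.2441]  S=[1.1895]  K=[0.7740; 0.2023]  nu=[-3.4984]  x^+=[-2.8052, 1.3422]  P^+=[0.1971 -0.0949; -0.0949 1.1954]
step 2: x^-=[-2.5905, 1.2605]  P^-=[0.5574 0.1083; 0.1083 1.4699]  S=[0.8445]  K=[0.6754; 0.3371]  nu=[3.0692]  x^+=[-0.5176, 2.2952]  P^+=[0.1722 -0.0840; -0.0840 1.3739]
step 3: x^-=[-0.1504, 2.1982]  P^-=[0.5405 0.1460; 0.1460 1.6346]  S=[0.8391]  K=[0.6650; 0.4078]  nu=[-3.0134]  x^+=[-2.1544, 0.9693]  P^+=[0.1694 -0.0815; -0.0815 1.4950]
step 4: x^-=[-1.9993, 0.9090]  P^-=[0.5416 0.1669; 0.1669 1.7463]  S=[0.8468]  K=[0.6632; 0.4446]  nu=[2.1202]  x^+=[-0.5931, 1.8517]  P^+=[0.1691 -0.0828; -0.0828 1.5789]
step 5: x^-=[-0.2969, 1.7717]  P^-=[0.5430 0.1786; 0.1786 1.8235]  S=[0.8522]  K=[0.6624; 0.4664]  nu=[-2.8857]  x^+=[-2.2084, 0.4258]  P^+=[0.1691 -0.0846; -0.0846 1.6382]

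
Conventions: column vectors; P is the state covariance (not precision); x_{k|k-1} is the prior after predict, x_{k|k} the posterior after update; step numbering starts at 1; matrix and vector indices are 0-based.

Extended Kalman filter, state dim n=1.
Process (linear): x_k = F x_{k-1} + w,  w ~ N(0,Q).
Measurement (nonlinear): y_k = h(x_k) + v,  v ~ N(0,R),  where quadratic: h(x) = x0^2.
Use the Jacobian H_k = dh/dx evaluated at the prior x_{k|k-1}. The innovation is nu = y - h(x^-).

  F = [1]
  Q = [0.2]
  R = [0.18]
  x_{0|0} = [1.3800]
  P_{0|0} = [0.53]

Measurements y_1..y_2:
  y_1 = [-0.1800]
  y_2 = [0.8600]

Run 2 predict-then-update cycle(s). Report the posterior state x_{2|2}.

step 1: x^-=[1.3800]  P^-=[0.7300]  H_jac=[2.7600]  S=[5.7408]  K=[0.3510]  nu=[-2.0844]  x^+=[0.6485]  P^+=[0.0229]
step 2: x^-=[0.6485]  P^-=[0.2229]  H_jac=[1.2969]  S=[0.5549]  K=[0.5209]  nu=[0.4395]  x^+=[0.8774]  P^+=[0.0723]

x_post = [0.8774]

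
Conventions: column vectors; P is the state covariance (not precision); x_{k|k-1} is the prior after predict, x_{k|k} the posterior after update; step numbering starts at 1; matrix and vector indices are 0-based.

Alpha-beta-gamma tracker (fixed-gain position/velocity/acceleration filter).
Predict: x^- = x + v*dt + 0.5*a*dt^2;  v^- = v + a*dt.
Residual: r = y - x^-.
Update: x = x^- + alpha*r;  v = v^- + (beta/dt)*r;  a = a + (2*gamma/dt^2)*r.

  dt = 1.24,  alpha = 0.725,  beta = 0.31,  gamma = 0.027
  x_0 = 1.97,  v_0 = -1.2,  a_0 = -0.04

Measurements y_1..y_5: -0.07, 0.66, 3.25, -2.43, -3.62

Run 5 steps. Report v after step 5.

v_post = -1.1723

step 1: x_pred=0.4512  r=-0.5212  x^+=0.0733  v^+=-1.3799  a^+=-0.0583
step 2: x_pred=-1.6826  r=2.3426  x^+=0.0158  v^+=-0.8666  a^+=0.0240
step 3: x_pred=-1.0403  r=4.2903  x^+=2.0702  v^+=0.2357  a^+=0.1746
step 4: x_pred=2.4967  r=-4.9267  x^+=-1.0752  v^+=-0.7794  a^+=0.0016
step 5: x_pred=-2.0404  r=-1.5796  x^+=-3.1856  v^+=-1.1723  a^+=-0.0539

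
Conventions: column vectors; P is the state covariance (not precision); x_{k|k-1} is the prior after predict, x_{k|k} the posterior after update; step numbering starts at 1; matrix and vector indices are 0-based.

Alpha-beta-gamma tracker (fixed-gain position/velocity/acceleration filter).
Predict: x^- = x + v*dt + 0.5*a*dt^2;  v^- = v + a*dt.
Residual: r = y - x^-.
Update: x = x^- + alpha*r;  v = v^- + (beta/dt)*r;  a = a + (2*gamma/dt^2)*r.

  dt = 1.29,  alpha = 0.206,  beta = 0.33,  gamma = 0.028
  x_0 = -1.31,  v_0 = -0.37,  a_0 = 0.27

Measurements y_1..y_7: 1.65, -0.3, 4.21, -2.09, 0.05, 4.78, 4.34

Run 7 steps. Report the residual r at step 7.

resid = 0.5177

step 1: x_pred=-1.5626  r=3.2126  x^+=-0.9008  v^+=0.8001  a^+=0.3781
step 2: x_pred=0.4459  r=-0.7459  x^+=0.2923  v^+=1.0971  a^+=0.3530
step 3: x_pred=2.0012  r=2.2088  x^+=2.4562  v^+=2.1175  a^+=0.4273
step 4: x_pred=5.5434  r=-7.6334  x^+=3.9709  v^+=0.7160  a^+=0.1705
step 5: x_pred=5.0364  r=-4.9864  x^+=4.0092  v^+=-0.3397  a^+=0.0027
step 6: x_pred=3.5733  r=1.2067  x^+=3.8218  v^+=-0.0275  a^+=0.0433
step 7: x_pred=3.8223  r=0.5177  x^+=3.9290  v^+=0.1607  a^+=0.0607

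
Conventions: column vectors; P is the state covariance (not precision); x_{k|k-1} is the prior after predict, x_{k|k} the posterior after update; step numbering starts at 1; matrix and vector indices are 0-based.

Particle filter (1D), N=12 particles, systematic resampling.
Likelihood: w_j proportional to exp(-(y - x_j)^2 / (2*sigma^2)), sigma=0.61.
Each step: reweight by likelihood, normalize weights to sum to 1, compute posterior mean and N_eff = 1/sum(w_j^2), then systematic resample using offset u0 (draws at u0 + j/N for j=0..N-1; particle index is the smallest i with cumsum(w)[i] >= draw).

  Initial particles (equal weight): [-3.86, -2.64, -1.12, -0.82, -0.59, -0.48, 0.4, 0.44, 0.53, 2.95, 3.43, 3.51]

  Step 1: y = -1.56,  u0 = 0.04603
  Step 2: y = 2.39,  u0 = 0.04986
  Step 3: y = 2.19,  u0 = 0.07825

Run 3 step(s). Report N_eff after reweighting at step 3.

N_eff = 9.8569

step 1: w=[0.0004, 0.1062, 0.3926, 0.2440, 0.1438, 0.1062, 0.0029, 0.0024, 0.0014, 0.0000, 0.0000, 0.0000]  mean=-1.0547  Neff=3.8921  idx=[1, 2, 2, 2, 2, 2, 3, 3, 3, 4, 4, 5]
step 2: w=[0.0000, 0.0020, 0.0020, 0.0020, 0.0020, 0.0020, 0.0303, 0.0303, 0.0303, 0.2055, 0.2055, 0.4879]  mean=-0.5626  Neff=3.0743  idx=[7, 9, 9, 9, 10, 10, 11, 11, 11, 11, 11, 11]
step 3: w=[0.0090, 0.0538, 0.0538, 0.0538, 0.0538, 0.0538, 0.1204, 0.1204, 0.1204, 0.1204, 0.1204, 0.1204]  mean=-0.5126  Neff=9.8569  idx=[2, 3, 5, 6, 7, 7, 8, 9, 9, 10, 11, 11]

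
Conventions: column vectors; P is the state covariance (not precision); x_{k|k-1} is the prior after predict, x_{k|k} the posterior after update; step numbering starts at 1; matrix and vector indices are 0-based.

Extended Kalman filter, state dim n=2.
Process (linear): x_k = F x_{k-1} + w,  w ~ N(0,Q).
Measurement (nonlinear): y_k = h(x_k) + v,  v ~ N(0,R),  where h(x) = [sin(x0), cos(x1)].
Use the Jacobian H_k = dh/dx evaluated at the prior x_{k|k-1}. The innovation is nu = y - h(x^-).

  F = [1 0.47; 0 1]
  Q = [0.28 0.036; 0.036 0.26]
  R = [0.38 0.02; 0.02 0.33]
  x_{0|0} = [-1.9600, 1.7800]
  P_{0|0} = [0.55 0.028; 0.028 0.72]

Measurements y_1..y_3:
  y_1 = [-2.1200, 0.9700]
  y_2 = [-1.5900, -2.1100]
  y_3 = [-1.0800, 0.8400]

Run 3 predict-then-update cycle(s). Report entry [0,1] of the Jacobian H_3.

H_jac[0,1] = 0.0000

step 1: x^-=[-1.1234, 1.7800]  P^-=[1.0154 0.4024; 0.4024 0.9800]  H_jac=[0.4326 0.0000; 0.0000 -0.9782]  S=[0.5700 -0.1503; -0.1503 1.2677]  K=[0.7110 -0.2262; 0.1094 -0.7432]  nu=[-1.2184, 1.1777]  x^+=[-2.2561, 0.7714]  P^+=[0.6140 0.0618; 0.0618 0.2485]
step 2: x^-=[-1.8935, 0.7714]  P^-=[1.0070 0.2146; 0.2146 0.5085]  H_jac=[-0.3171 0.0000; 0.0000 -0.6971]  S=[0.4813 0.0674; 0.0674 0.5771]  K=[-0.6377 -0.1847; -0.0562 -0.6077]  nu=[-0.6416, -2.8269]  x^+=[-0.9623, 2.5253]  P^+=[0.7757 0.1057; 0.1057 0.2893]
step 3: x^-=[0.2246, 2.5253]  P^-=[1.2190 0.2777; 0.2777 0.5493]  H_jac=[0.9749 0.0000; 0.0000 -0.5780]  S=[1.5385 -0.1365; -0.1365 0.5135]  K=[0.7627 -0.1099; 0.1240 -0.5853]  nu=[-1.3027, 1.6560]  x^+=[-0.9509, 1.3944]  P^+=[0.2950 0.0363; 0.0363 0.3299]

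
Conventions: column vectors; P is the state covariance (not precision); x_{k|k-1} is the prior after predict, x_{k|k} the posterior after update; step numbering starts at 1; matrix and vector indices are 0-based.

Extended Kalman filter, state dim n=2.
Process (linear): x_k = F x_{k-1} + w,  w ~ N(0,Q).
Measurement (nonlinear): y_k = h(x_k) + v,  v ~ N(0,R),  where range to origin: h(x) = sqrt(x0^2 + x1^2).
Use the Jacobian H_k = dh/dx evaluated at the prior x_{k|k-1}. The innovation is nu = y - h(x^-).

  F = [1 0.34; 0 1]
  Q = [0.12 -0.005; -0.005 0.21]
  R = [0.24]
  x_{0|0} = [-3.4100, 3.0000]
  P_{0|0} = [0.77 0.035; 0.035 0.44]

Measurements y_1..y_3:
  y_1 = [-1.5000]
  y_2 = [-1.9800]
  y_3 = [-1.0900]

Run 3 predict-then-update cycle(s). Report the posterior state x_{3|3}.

x_post = [-0.1362, 0.3082]

step 1: x^-=[-2.3900, 3.0000]  P^-=[0.9647 0.1796; 0.1796 0.6500]  H_jac=[-0.6231 0.7821]  S=[0.8371]  K=[-0.5502; 0.4736]  nu=[-5.3356]  x^+=[0.5459, 0.4729]  P^+=[0.7112 0.3978; 0.3978 0.4622]
step 2: x^-=[0.7067, 0.4729]  P^-=[1.1551 0.5499; 0.5499 0.6722]  H_jac=[0.8311 0.5561]  S=[1.7541]  K=[0.7216; 0.4737]  nu=[-2.8303]  x^+=[-1.3358, -0.8677]  P^+=[0.2416 -0.0497; -0.0497 0.2787]
step 3: x^-=[-1.6308, -0.8677]  P^-=[0.3601 0.0401; 0.0401 0.4887]  H_jac=[-0.8828 -0.4697]  S=[0.6617]  K=[-0.5089; -0.4004]  nu=[-2.9373]  x^+=[-0.1362, 0.3082]  P^+=[0.1887 -0.0947; -0.0947 0.3826]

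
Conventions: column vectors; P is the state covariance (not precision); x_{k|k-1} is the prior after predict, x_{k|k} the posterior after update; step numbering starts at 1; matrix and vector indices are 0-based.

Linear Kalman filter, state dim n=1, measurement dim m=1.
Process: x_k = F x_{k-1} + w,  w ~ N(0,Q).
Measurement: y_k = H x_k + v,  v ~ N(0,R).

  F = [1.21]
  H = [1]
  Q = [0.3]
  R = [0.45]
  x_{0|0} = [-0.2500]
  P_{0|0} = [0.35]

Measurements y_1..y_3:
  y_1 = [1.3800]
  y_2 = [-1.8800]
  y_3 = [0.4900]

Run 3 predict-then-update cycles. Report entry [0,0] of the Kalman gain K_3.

step 1: x^-=[-0.3025]  P^-=[0.8124]  S=[1.2624]  K=[0.6435]  nu=[1.6825]  x^+=[0.7803]  P^+=[0.2896]
step 2: x^-=[0.9441]  P^-=[0.7240]  S=[1.1740]  K=[0.6167]  nu=[-2.8241]  x^+=[-0.7975]  P^+=[0.2775]
step 3: x^-=[-0.9650]  P^-=[0.7063]  S=[1.1563]  K=[0.6108]  nu=[1.4550]  x^+=[-0.0762]  P^+=[0.2749]

K[0,0] = 0.6108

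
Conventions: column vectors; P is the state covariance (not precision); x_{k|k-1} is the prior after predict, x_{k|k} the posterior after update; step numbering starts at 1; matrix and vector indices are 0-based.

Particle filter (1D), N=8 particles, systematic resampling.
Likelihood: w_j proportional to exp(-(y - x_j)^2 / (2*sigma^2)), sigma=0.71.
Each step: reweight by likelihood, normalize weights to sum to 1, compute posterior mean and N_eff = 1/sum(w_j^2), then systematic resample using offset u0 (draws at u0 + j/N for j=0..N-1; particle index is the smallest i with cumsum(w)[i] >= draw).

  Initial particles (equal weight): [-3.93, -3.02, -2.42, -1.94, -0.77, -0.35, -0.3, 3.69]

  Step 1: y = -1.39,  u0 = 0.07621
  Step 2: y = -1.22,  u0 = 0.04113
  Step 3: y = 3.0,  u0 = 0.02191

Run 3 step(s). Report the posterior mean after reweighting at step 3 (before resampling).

step 1: w=[0.0007, 0.0287, 0.1399, 0.2968, 0.2736, 0.1370, 0.1233, 0.0000]  mean=-1.2993  Neff=4.6015  idx=[2, 3, 3, 3, 4, 4, 5, 6]
step 2: w=[0.0524, 0.1307, 0.1307, 0.1307, 0.1789, 0.1789, 0.1032, 0.0944]  mean=-1.2277  Neff=7.2686  idx=[0, 1, 2, 3, 4, 5, 5, 7]
step 3: w=[0.0000, 0.0000, 0.0000, 0.0000, 0.0333, 0.0333, 0.0333, 0.9000]  mean=-0.3470  Neff=1.2295  idx=[4, 7, 7, 7, 7, 7, 7, 7]

post_mean = -0.3470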